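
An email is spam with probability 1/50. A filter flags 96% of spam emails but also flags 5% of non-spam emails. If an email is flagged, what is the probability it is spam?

Let D = the rare event, + = positive/flagged.
P(D) = 1/50
P(+|D) = 96/100 = 24/25
P(+|D') = 5/100 = 1/20
P(+) = P(+|D)P(D) + P(+|D')P(D')
     = \frac{24}{25} × \frac{1}{50} + \frac{1}{20} × \frac{49}{50}
     = \frac{341}{5000}
P(D|+) = P(+|D)P(D)/P(+) = \frac{96}{341}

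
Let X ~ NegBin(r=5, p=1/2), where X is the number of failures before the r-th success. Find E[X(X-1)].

E[X(X-1)] = E[X² - X] = E[X²] - E[X]
E[X] = 5
E[X²] = Var(X) + (E[X])² = 10 + (5)² = 35
E[X(X-1)] = 35 - 5 = 30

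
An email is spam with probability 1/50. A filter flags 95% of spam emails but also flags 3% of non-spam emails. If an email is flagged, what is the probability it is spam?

Let D = the rare event, + = positive/flagged.
P(D) = 1/50
P(+|D) = 95/100 = 19/20
P(+|D') = 3/100
P(+) = P(+|D)P(D) + P(+|D')P(D')
     = \frac{19}{20} × \frac{1}{50} + \frac{3}{100} × \frac{49}{50}
     = \frac{121}{2500}
P(D|+) = P(+|D)P(D)/P(+) = \frac{95}{242}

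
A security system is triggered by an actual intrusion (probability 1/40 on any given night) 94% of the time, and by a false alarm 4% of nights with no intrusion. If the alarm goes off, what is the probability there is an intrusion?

Let D = the rare event, + = positive/flagged.
P(D) = 1/40
P(+|D) = 94/100 = 47/50
P(+|D') = 4/100 = 1/25
P(+) = P(+|D)P(D) + P(+|D')P(D')
     = \frac{47}{50} × \frac{1}{40} + \frac{1}{25} × \frac{39}{40}
     = \frac{1}{16}
P(D|+) = P(+|D)P(D)/P(+) = \frac{47}{125}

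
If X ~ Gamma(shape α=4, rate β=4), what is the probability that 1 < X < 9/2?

P(1 < X < 9/2) = ∫_{1}^{9/2} f(x) dx
where f(x) = \frac{128 x^{3} e^{- 4 x}}{3}
= \frac{-3459 + 71 e^{14}}{3 e^{18}}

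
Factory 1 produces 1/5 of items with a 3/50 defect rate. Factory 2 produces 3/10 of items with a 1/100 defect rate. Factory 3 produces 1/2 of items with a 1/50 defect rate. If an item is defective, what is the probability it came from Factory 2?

Using Bayes' theorem:
P(F1) = 1/5, P(D|F1) = 3/50
P(F2) = 3/10, P(D|F2) = 1/100
P(F3) = 1/2, P(D|F3) = 1/50
P(D) = P(D|F1)P(F1) + P(D|F2)P(F2) + P(D|F3)P(F3)
     = \frac{1}{40}
P(F2|D) = P(D|F2)P(F2) / P(D)
= \frac{3}{25}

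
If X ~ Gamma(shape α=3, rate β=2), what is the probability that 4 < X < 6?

P(4 < X < 6) = ∫_{4}^{6} f(x) dx
where f(x) = 4 x^{2} e^{- 2 x}
= \frac{-85 + 41 e^{4}}{e^{12}}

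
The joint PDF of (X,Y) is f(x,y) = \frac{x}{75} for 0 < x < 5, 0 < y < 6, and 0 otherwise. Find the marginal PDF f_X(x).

f_X(x) = ∫_0^6 f(x,y) dy
= ∫_0^6 \frac{x}{75} dy
= \frac{2 x}{25} for 0 < x < 5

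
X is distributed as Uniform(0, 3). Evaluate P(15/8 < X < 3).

P(15/8 < X < 3) = ∫_{15/8}^{3} f(x) dx
where f(x) = \frac{1}{3}
= \frac{3}{8}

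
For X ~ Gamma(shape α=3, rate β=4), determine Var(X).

For X ~ Gamma(shape α=3, rate β=4):
Var(X) = \frac{3}{16}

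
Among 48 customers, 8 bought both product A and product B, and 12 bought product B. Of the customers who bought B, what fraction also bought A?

P(A ∩ B) = 8/48 = 1/6
P(B) = 12/48 = 1/4
P(A|B) = P(A ∩ B) / P(B) = (1/6) / (1/4) = 2/3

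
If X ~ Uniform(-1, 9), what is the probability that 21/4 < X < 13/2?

P(21/4 < X < 13/2) = ∫_{21/4}^{13/2} f(x) dx
where f(x) = \frac{1}{10}
= \frac{1}{8}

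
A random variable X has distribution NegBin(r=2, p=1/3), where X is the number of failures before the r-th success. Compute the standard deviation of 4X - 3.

For X ~ NegBin(r=2, p=1/3), where X is the number of failures before the r-th success:
Var(X) = 12
SD(X) = √(Var(X)) = √(12) = 2 \sqrt{3}
SD(4X - 3) = |4| × SD(X) = 4 × 2 \sqrt{3} = 8 \sqrt{3}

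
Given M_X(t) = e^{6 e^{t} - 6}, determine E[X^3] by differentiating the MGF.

To find E[X^3], compute M^(3)(0):
M^(1)(t) = 6 e^{t} e^{6 e^{t} - 6}
M^(2)(t) = 36 e^{2 t} e^{6 e^{t} - 6} + 6 e^{t} e^{6 e^{t} - 6}
M^(3)(t) = 216 e^{3 t} e^{6 e^{t} - 6} + 108 e^{2 t} e^{6 e^{t} - 6} + 6 e^{t} e^{6 e^{t} - 6}
M^(3)(0) = 330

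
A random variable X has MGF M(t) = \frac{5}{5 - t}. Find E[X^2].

To find E[X^2], compute M^(2)(0):
M^(1)(t) = \frac{5}{\left(5 - t\right)^{2}}
M^(2)(t) = \frac{10}{\left(5 - t\right)^{3}}
M^(2)(0) = \frac{2}{25}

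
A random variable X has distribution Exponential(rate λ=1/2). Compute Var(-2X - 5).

For X ~ Exponential(rate λ=1/2):
Var(X) = 4
Var(-2X - 5) = (-2)² × Var(X) = 4 × 4 = 16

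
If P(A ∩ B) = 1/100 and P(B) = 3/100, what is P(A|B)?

P(A|B) = P(A ∩ B) / P(B)
= (1/100) / (3/100)
= 1/3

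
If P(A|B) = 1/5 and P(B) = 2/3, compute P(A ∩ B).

By definition, P(A|B) = P(A ∩ B) / P(B)
So P(A ∩ B) = P(A|B) × P(B)
= 1/5 × 2/3
= 2/15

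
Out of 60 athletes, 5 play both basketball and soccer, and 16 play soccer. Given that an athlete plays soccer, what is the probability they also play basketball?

P(A ∩ B) = 5/60 = 1/12
P(B) = 16/60 = 4/15
P(A|B) = P(A ∩ B) / P(B) = (1/12) / (4/15) = 5/16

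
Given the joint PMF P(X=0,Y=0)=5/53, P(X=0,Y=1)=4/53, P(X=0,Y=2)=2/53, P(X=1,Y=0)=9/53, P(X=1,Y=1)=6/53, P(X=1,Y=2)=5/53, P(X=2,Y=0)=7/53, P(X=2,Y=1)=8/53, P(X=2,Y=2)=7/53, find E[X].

First find marginal of X:
P(X=0) = 11/53
P(X=1) = 20/53
P(X=2) = 22/53
E[X] = 0 × 11/53 + 1 × 20/53 + 2 × 22/53 = 64/53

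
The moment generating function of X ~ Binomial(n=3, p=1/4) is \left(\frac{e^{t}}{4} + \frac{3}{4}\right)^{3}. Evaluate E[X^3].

To find E[X^3], compute M^(3)(0):
M^(1)(t) = \frac{3 \left(\frac{e^{t}}{4} + \frac{3}{4}\right)^{2} e^{t}}{4}
M^(2)(t) = \frac{3 \left(\frac{e^{t}}{4} + \frac{3}{4}\right)^{2} e^{t}}{4} + \frac{3 \left(\frac{e^{t}}{4} + \frac{3}{4}\right) e^{2 t}}{8}
M^(3)(t) = \frac{3 \left(\frac{e^{t}}{4} + \frac{3}{4}\right)^{2} e^{t}}{4} + \frac{9 \left(\frac{e^{t}}{4} + \frac{3}{4}\right) e^{2 t}}{8} + \frac{3 e^{3 t}}{32}
M^(3)(0) = \frac{63}{32}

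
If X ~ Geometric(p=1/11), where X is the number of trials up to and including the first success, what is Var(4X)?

For X ~ Geometric(p=1/11), where X is the number of trials up to and including the first success:
Var(X) = 110
Var(4X) = (4)² × Var(X) = 16 × 110 = 1760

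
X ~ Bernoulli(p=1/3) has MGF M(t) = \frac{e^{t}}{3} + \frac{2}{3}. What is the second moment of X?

To find E[X^2], compute M^(2)(0):
M^(1)(t) = \frac{e^{t}}{3}
M^(2)(t) = \frac{e^{t}}{3}
M^(2)(0) = \frac{1}{3}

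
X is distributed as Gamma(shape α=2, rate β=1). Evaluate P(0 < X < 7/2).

P(0 < X < 7/2) = ∫_{0}^{7/2} f(x) dx
where f(x) = x e^{- x}
= 1 - \frac{9}{2 e^{\frac{7}{2}}}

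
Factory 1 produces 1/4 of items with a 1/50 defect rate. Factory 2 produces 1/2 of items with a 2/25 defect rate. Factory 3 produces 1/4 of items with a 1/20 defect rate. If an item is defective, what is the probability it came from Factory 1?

Using Bayes' theorem:
P(F1) = 1/4, P(D|F1) = 1/50
P(F2) = 1/2, P(D|F2) = 2/25
P(F3) = 1/4, P(D|F3) = 1/20
P(D) = P(D|F1)P(F1) + P(D|F2)P(F2) + P(D|F3)P(F3)
     = \frac{23}{400}
P(F1|D) = P(D|F1)P(F1) / P(D)
= \frac{2}{23}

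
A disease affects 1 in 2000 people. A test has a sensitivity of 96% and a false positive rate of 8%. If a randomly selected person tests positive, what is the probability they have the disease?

Let D = the rare event, + = positive/flagged.
P(D) = 1/2000
P(+|D) = 96/100 = 24/25
P(+|D') = 8/100 = 2/25
P(+) = P(+|D)P(D) + P(+|D')P(D')
     = \frac{24}{25} × \frac{1}{2000} + \frac{2}{25} × \frac{1999}{2000}
     = \frac{2011}{25000}
P(D|+) = P(+|D)P(D)/P(+) = \frac{12}{2011}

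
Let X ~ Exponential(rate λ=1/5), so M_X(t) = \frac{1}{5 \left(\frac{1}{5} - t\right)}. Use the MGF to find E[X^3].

To find E[X^3], compute M^(3)(0):
M^(1)(t) = \frac{1}{5 \left(\frac{1}{5} - t\right)^{2}}
M^(2)(t) = \frac{2}{5 \left(\frac{1}{5} - t\right)^{3}}
M^(3)(t) = \frac{6}{5 \left(\frac{1}{5} - t\right)^{4}}
M^(3)(0) = 750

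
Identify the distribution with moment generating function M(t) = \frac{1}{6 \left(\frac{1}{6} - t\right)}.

The MGF M(t) = \frac{1}{6 \left(\frac{1}{6} - t\right)} is the standard form for the Exponential distribution.
Comparing with the known MGF formula identifies: Exponential(rate λ=1/6)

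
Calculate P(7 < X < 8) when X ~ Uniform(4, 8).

P(7 < X < 8) = ∫_{7}^{8} f(x) dx
where f(x) = \frac{1}{4}
= \frac{1}{4}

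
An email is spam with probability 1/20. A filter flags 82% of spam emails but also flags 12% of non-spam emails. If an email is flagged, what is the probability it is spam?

Let D = the rare event, + = positive/flagged.
P(D) = 1/20
P(+|D) = 82/100 = 41/50
P(+|D') = 12/100 = 3/25
P(+) = P(+|D)P(D) + P(+|D')P(D')
     = \frac{41}{50} × \frac{1}{20} + \frac{3}{25} × \frac{19}{20}
     = \frac{31}{200}
P(D|+) = P(+|D)P(D)/P(+) = \frac{41}{155}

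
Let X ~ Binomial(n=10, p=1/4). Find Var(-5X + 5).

For X ~ Binomial(n=10, p=1/4):
Var(X) = \frac{15}{8}
Var(-5X + 5) = (-5)² × Var(X) = 25 × \frac{15}{8} = \frac{375}{8}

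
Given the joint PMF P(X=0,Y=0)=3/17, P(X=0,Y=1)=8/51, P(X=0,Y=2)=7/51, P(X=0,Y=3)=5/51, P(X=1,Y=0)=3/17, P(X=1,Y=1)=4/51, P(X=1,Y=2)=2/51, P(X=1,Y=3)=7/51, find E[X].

First find marginal of X:
P(X=0) = 29/51
P(X=1) = 22/51
E[X] = 0 × 29/51 + 1 × 22/51 = 22/51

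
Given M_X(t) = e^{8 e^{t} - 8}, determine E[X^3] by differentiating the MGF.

To find E[X^3], compute M^(3)(0):
M^(1)(t) = 8 e^{t} e^{8 e^{t} - 8}
M^(2)(t) = 64 e^{2 t} e^{8 e^{t} - 8} + 8 e^{t} e^{8 e^{t} - 8}
M^(3)(t) = 512 e^{3 t} e^{8 e^{t} - 8} + 192 e^{2 t} e^{8 e^{t} - 8} + 8 e^{t} e^{8 e^{t} - 8}
M^(3)(0) = 712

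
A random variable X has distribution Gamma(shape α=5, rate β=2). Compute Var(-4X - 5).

For X ~ Gamma(shape α=5, rate β=2):
Var(X) = \frac{5}{4}
Var(-4X - 5) = (-4)² × Var(X) = 16 × \frac{5}{4} = 20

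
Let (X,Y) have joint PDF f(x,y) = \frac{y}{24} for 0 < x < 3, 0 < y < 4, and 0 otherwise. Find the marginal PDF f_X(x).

f_X(x) = ∫_0^4 f(x,y) dy
= ∫_0^4 \frac{y}{24} dy
= \frac{1}{3} for 0 < x < 3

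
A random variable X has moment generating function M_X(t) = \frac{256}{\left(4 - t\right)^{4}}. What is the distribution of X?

The MGF M(t) = \frac{256}{\left(4 - t\right)^{4}} is the standard form for the Gamma distribution.
Comparing with the known MGF formula identifies: Gamma(shape α=4, rate β=4)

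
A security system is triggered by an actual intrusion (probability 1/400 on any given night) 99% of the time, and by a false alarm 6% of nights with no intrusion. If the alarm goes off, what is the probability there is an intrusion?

Let D = the rare event, + = positive/flagged.
P(D) = 1/400
P(+|D) = 99/100
P(+|D') = 6/100 = 3/50
P(+) = P(+|D)P(D) + P(+|D')P(D')
     = \frac{99}{100} × \frac{1}{400} + \frac{3}{50} × \frac{399}{400}
     = \frac{2493}{40000}
P(D|+) = P(+|D)P(D)/P(+) = \frac{11}{277}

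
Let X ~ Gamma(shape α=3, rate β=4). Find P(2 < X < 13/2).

P(2 < X < 13/2) = ∫_{2}^{13/2} f(x) dx
where f(x) = 32 x^{2} e^{- 4 x}
= \frac{-365 + 41 e^{18}}{e^{26}}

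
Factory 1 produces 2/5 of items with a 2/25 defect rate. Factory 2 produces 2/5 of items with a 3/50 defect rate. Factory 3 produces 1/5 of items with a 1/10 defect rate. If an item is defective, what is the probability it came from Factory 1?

Using Bayes' theorem:
P(F1) = 2/5, P(D|F1) = 2/25
P(F2) = 2/5, P(D|F2) = 3/50
P(F3) = 1/5, P(D|F3) = 1/10
P(D) = P(D|F1)P(F1) + P(D|F2)P(F2) + P(D|F3)P(F3)
     = \frac{19}{250}
P(F1|D) = P(D|F1)P(F1) / P(D)
= \frac{8}{19}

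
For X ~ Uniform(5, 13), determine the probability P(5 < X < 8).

P(5 < X < 8) = ∫_{5}^{8} f(x) dx
where f(x) = \frac{1}{8}
= \frac{3}{8}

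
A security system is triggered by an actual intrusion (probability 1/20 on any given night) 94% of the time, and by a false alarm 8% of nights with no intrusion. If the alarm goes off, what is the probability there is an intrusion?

Let D = the rare event, + = positive/flagged.
P(D) = 1/20
P(+|D) = 94/100 = 47/50
P(+|D') = 8/100 = 2/25
P(+) = P(+|D)P(D) + P(+|D')P(D')
     = \frac{47}{50} × \frac{1}{20} + \frac{2}{25} × \frac{19}{20}
     = \frac{123}{1000}
P(D|+) = P(+|D)P(D)/P(+) = \frac{47}{123}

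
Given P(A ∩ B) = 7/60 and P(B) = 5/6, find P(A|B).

P(A|B) = P(A ∩ B) / P(B)
= (7/60) / (5/6)
= 7/50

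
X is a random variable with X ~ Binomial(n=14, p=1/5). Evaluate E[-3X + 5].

For X ~ Binomial(n=14, p=1/5):
E[X] = \frac{14}{5}
E[-3X + 5] = -3 × E[X] + 5 = - \frac{17}{5}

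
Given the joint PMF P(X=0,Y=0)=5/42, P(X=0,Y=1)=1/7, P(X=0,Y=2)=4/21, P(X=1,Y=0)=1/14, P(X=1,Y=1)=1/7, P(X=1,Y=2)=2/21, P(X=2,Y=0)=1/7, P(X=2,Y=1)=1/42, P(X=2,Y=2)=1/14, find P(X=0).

P(X=0) = P(X=0,Y=0) + P(X=0,Y=1) + P(X=0,Y=2)
= 5/42 + 1/7 + 4/21
= 19/42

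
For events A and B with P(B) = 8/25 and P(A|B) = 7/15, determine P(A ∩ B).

By definition, P(A|B) = P(A ∩ B) / P(B)
So P(A ∩ B) = P(A|B) × P(B)
= 7/15 × 8/25
= 56/375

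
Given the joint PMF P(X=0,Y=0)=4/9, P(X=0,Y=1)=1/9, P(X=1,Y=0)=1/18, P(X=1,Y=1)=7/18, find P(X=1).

P(X=1) = P(X=1,Y=0) + P(X=1,Y=1)
= 1/18 + 7/18
= 4/9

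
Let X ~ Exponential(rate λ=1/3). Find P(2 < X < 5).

P(2 < X < 5) = ∫_{2}^{5} f(x) dx
where f(x) = \frac{e^{- \frac{x}{3}}}{3}
= - \frac{1 - e}{e^{\frac{5}{3}}}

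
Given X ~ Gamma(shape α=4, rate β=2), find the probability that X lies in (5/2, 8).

P(5/2 < X < 8) = ∫_{5/2}^{8} f(x) dx
where f(x) = \frac{8 x^{3} e^{- 2 x}}{3}
= \frac{-2483 + 118 e^{11}}{3 e^{16}}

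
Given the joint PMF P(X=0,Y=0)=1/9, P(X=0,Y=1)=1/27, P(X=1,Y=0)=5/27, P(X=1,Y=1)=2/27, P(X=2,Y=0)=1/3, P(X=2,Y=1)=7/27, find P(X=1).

P(X=1) = P(X=1,Y=0) + P(X=1,Y=1)
= 5/27 + 2/27
= 7/27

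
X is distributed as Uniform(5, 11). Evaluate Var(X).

For X ~ Uniform(5, 11):
Var(X) = 3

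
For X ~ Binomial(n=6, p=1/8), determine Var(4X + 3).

For X ~ Binomial(n=6, p=1/8):
Var(X) = \frac{21}{32}
Var(4X + 3) = (4)² × Var(X) = 16 × \frac{21}{32} = \frac{21}{2}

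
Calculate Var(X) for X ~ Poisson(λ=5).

For X ~ Poisson(λ=5):
Var(X) = 5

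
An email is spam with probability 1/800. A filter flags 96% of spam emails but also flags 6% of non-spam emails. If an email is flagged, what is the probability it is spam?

Let D = the rare event, + = positive/flagged.
P(D) = 1/800
P(+|D) = 96/100 = 24/25
P(+|D') = 6/100 = 3/50
P(+) = P(+|D)P(D) + P(+|D')P(D')
     = \frac{24}{25} × \frac{1}{800} + \frac{3}{50} × \frac{799}{800}
     = \frac{489}{8000}
P(D|+) = P(+|D)P(D)/P(+) = \frac{16}{815}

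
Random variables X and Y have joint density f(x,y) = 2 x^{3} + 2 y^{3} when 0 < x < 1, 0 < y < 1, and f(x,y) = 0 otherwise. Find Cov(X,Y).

E[XY] = ∫∫ xy × f(x,y) dx dy = \frac{2}{5}
E[X] = \frac{13}{20}
E[Y] = \frac{13}{20}
Cov(X,Y) = E[XY] - E[X]E[Y] = - \frac{9}{400}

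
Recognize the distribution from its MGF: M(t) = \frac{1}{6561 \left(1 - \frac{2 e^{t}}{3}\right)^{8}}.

The MGF M(t) = \frac{1}{6561 \left(1 - \frac{2 e^{t}}{3}\right)^{8}} is the standard form for the NegativeBinomial distribution.
Comparing with the known MGF formula identifies: NegBin(r=8, p=1/3), X = failures before r-th success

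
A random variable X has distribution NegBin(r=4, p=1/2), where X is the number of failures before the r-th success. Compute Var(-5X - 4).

For X ~ NegBin(r=4, p=1/2), where X is the number of failures before the r-th success:
Var(X) = 8
Var(-5X - 4) = (-5)² × Var(X) = 25 × 8 = 200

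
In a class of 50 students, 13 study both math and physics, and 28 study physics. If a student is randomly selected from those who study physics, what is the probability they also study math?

P(A ∩ B) = 13/50
P(B) = 28/50 = 14/25
P(A|B) = P(A ∩ B) / P(B) = (13/50) / (14/25) = 13/28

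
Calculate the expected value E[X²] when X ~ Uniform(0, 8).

Using the identity E[X²] = Var(X) + (E[X])²:
E[X] = 4
Var(X) = \frac{16}{3}
E[X²] = \frac{16}{3} + (4)²
= \frac{64}{3}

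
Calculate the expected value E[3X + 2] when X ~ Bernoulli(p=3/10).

For X ~ Bernoulli(p=3/10):
E[X] = \frac{3}{10}
E[3X + 2] = 3 × E[X] + 2 = \frac{29}{10}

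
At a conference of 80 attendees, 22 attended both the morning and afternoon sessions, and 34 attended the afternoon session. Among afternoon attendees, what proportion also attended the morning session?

P(A ∩ B) = 22/80 = 11/40
P(B) = 34/80 = 17/40
P(A|B) = P(A ∩ B) / P(B) = (11/40) / (17/40) = 11/17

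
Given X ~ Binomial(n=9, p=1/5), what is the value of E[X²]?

Using the identity E[X²] = Var(X) + (E[X])²:
E[X] = \frac{9}{5}
Var(X) = \frac{36}{25}
E[X²] = \frac{36}{25} + (\frac{9}{5})²
= \frac{117}{25}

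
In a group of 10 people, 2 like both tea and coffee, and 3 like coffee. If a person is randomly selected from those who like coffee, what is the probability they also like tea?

P(A ∩ B) = 2/10 = 1/5
P(B) = 3/10
P(A|B) = P(A ∩ B) / P(B) = (1/5) / (3/10) = 2/3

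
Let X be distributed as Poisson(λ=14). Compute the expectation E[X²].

Using the identity E[X²] = Var(X) + (E[X])²:
E[X] = 14
Var(X) = 14
E[X²] = 14 + (14)²
= 210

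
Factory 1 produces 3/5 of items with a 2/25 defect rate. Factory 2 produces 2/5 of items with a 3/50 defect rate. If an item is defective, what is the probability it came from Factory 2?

Using Bayes' theorem:
P(F1) = 3/5, P(D|F1) = 2/25
P(F2) = 2/5, P(D|F2) = 3/50
P(D) = P(D|F1)P(F1) + P(D|F2)P(F2)
     = \frac{9}{125}
P(F2|D) = P(D|F2)P(F2) / P(D)
= \frac{1}{3}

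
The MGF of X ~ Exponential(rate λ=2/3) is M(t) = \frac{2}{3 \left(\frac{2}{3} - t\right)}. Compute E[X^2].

To find E[X^2], compute M^(2)(0):
M^(1)(t) = \frac{2}{3 \left(\frac{2}{3} - t\right)^{2}}
M^(2)(t) = \frac{4}{3 \left(\frac{2}{3} - t\right)^{3}}
M^(2)(0) = \frac{9}{2}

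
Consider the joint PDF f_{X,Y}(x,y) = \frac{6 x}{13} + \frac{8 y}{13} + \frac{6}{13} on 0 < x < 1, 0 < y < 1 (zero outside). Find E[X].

E[X] = ∫_0^1 ∫_0^1 x × f(x,y) dy dx
= ∫_0^1 ∫_0^1 x × (\frac{6 x}{13} + \frac{8 y}{13} + \frac{6}{13}) dy dx
= \frac{7}{13}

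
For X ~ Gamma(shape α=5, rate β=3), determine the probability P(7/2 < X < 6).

P(7/2 < X < 6) = ∫_{7/2}^{6} f(x) dx
where f(x) = \frac{81 x^{4} e^{- 3 x}}{8}
= - \frac{5527}{e^{18}} + \frac{98051}{128 e^{\frac{21}{2}}}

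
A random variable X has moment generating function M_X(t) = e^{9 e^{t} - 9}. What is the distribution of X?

The MGF M(t) = e^{9 e^{t} - 9} is the standard form for the Poisson distribution.
Comparing with the known MGF formula identifies: Poisson(λ=9)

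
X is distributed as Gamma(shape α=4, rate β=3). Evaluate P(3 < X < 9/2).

P(3 < X < 9/2) = ∫_{3}^{9/2} f(x) dx
where f(x) = \frac{27 x^{3} e^{- 3 x}}{2}
= - \frac{8251}{16 e^{\frac{27}{2}}} + \frac{172}{e^{9}}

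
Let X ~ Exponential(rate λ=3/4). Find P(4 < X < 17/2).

P(4 < X < 17/2) = ∫_{4}^{17/2} f(x) dx
where f(x) = \frac{3 e^{- \frac{3 x}{4}}}{4}
= - \frac{1}{e^{\frac{51}{8}}} + e^{-3}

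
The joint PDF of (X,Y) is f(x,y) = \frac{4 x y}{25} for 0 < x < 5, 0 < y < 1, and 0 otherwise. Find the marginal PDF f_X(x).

f_X(x) = ∫_0^1 f(x,y) dy
= ∫_0^1 \frac{4 x y}{25} dy
= \frac{2 x}{25} for 0 < x < 5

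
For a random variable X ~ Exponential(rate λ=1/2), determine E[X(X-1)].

E[X(X-1)] = E[X² - X] = E[X²] - E[X]
E[X] = 2
E[X²] = Var(X) + (E[X])² = 4 + (2)² = 8
E[X(X-1)] = 8 - 2 = 6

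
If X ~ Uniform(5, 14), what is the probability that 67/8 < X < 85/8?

P(67/8 < X < 85/8) = ∫_{67/8}^{85/8} f(x) dx
where f(x) = \frac{1}{9}
= \frac{1}{4}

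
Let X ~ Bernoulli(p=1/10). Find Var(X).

For X ~ Bernoulli(p=1/10):
Var(X) = \frac{9}{100}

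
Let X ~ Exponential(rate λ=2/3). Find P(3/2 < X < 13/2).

P(3/2 < X < 13/2) = ∫_{3/2}^{13/2} f(x) dx
where f(x) = \frac{2 e^{- \frac{2 x}{3}}}{3}
= - \frac{1}{e^{\frac{13}{3}}} + e^{-1}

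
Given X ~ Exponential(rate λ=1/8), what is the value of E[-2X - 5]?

For X ~ Exponential(rate λ=1/8):
E[X] = 8
E[-2X - 5] = -2 × E[X] - 5 = -21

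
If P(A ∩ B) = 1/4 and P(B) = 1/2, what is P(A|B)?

P(A|B) = P(A ∩ B) / P(B)
= (1/4) / (1/2)
= 1/2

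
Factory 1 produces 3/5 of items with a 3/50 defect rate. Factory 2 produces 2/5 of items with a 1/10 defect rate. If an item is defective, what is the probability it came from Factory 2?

Using Bayes' theorem:
P(F1) = 3/5, P(D|F1) = 3/50
P(F2) = 2/5, P(D|F2) = 1/10
P(D) = P(D|F1)P(F1) + P(D|F2)P(F2)
     = \frac{19}{250}
P(F2|D) = P(D|F2)P(F2) / P(D)
= \frac{10}{19}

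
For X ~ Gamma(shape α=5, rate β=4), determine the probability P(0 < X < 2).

P(0 < X < 2) = ∫_{0}^{2} f(x) dx
where f(x) = \frac{128 x^{4} e^{- 4 x}}{3}
= 1 - \frac{297}{e^{8}}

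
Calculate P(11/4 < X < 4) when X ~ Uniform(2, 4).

P(11/4 < X < 4) = ∫_{11/4}^{4} f(x) dx
where f(x) = \frac{1}{2}
= \frac{5}{8}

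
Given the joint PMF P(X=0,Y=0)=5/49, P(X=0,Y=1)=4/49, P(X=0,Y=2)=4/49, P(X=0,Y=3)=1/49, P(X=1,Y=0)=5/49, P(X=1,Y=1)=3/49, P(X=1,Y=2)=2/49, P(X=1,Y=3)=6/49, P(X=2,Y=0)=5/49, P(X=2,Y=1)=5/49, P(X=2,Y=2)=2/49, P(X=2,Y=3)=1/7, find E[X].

First find marginal of X:
P(X=0) = 2/7
P(X=1) = 16/49
P(X=2) = 19/49
E[X] = 0 × 2/7 + 1 × 16/49 + 2 × 19/49 = 54/49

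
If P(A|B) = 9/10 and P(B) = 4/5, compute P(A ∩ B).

By definition, P(A|B) = P(A ∩ B) / P(B)
So P(A ∩ B) = P(A|B) × P(B)
= 9/10 × 4/5
= 18/25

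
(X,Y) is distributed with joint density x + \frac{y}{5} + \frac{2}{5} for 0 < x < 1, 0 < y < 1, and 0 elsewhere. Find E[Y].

E[Y] = ∫_0^1 ∫_0^1 y × f(x,y) dx dy
= \frac{31}{60}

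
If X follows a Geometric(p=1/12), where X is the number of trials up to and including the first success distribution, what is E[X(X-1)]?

E[X(X-1)] = E[X² - X] = E[X²] - E[X]
E[X] = 12
E[X²] = Var(X) + (E[X])² = 132 + (12)² = 276
E[X(X-1)] = 276 - 12 = 264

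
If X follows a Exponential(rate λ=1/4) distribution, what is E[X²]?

Using the identity E[X²] = Var(X) + (E[X])²:
E[X] = 4
Var(X) = 16
E[X²] = 16 + (4)²
= 32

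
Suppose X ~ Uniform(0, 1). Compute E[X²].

Using the identity E[X²] = Var(X) + (E[X])²:
E[X] = \frac{1}{2}
Var(X) = \frac{1}{12}
E[X²] = \frac{1}{12} + (\frac{1}{2})²
= \frac{1}{3}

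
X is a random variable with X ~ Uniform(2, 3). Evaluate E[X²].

Using the identity E[X²] = Var(X) + (E[X])²:
E[X] = \frac{5}{2}
Var(X) = \frac{1}{12}
E[X²] = \frac{1}{12} + (\frac{5}{2})²
= \frac{19}{3}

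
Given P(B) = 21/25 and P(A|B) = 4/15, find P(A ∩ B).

By definition, P(A|B) = P(A ∩ B) / P(B)
So P(A ∩ B) = P(A|B) × P(B)
= 4/15 × 21/25
= 28/125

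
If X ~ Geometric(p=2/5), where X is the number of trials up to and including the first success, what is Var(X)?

For X ~ Geometric(p=2/5), where X is the number of trials up to and including the first success:
Var(X) = \frac{15}{4}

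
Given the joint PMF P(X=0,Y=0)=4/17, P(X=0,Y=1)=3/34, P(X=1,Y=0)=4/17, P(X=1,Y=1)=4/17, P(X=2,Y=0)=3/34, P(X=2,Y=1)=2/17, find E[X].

First find marginal of X:
P(X=0) = 11/34
P(X=1) = 8/17
P(X=2) = 7/34
E[X] = 0 × 11/34 + 1 × 8/17 + 2 × 7/34 = 15/17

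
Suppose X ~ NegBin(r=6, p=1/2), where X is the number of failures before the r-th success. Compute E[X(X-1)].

E[X(X-1)] = E[X² - X] = E[X²] - E[X]
E[X] = 6
E[X²] = Var(X) + (E[X])² = 12 + (6)² = 48
E[X(X-1)] = 48 - 6 = 42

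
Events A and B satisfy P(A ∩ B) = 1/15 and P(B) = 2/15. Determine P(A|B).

P(A|B) = P(A ∩ B) / P(B)
= (1/15) / (2/15)
= 1/2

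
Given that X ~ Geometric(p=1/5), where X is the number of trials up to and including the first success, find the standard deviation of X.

For X ~ Geometric(p=1/5), where X is the number of trials up to and including the first success:
Var(X) = 20
SD(X) = √(Var(X)) = √(20) = 2 \sqrt{5}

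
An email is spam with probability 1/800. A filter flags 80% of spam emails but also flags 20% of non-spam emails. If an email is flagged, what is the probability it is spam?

Let D = the rare event, + = positive/flagged.
P(D) = 1/800
P(+|D) = 80/100 = 4/5
P(+|D') = 20/100 = 1/5
P(+) = P(+|D)P(D) + P(+|D')P(D')
     = \frac{4}{5} × \frac{1}{800} + \frac{1}{5} × \frac{799}{800}
     = \frac{803}{4000}
P(D|+) = P(+|D)P(D)/P(+) = \frac{4}{803}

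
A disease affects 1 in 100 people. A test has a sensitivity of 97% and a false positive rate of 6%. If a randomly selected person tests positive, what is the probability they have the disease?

Let D = the rare event, + = positive/flagged.
P(D) = 1/100
P(+|D) = 97/100
P(+|D') = 6/100 = 3/50
P(+) = P(+|D)P(D) + P(+|D')P(D')
     = \frac{97}{100} × \frac{1}{100} + \frac{3}{50} × \frac{99}{100}
     = \frac{691}{10000}
P(D|+) = P(+|D)P(D)/P(+) = \frac{97}{691}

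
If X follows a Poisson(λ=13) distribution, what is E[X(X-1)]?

E[X(X-1)] = E[X² - X] = E[X²] - E[X]
E[X] = 13
E[X²] = Var(X) + (E[X])² = 13 + (13)² = 182
E[X(X-1)] = 182 - 13 = 169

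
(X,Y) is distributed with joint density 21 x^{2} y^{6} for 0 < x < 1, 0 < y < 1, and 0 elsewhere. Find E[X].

E[X] = ∫_0^1 ∫_0^1 x × f(x,y) dy dx
= ∫_0^1 ∫_0^1 x × (21 x^{2} y^{6}) dy dx
= \frac{3}{4}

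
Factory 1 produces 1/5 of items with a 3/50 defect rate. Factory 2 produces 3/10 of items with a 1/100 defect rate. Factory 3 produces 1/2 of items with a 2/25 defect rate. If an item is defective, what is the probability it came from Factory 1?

Using Bayes' theorem:
P(F1) = 1/5, P(D|F1) = 3/50
P(F2) = 3/10, P(D|F2) = 1/100
P(F3) = 1/2, P(D|F3) = 2/25
P(D) = P(D|F1)P(F1) + P(D|F2)P(F2) + P(D|F3)P(F3)
     = \frac{11}{200}
P(F1|D) = P(D|F1)P(F1) / P(D)
= \frac{12}{55}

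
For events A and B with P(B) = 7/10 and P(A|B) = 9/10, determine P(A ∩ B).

By definition, P(A|B) = P(A ∩ B) / P(B)
So P(A ∩ B) = P(A|B) × P(B)
= 9/10 × 7/10
= 63/100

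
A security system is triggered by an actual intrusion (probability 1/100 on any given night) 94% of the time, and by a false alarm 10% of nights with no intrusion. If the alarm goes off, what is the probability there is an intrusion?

Let D = the rare event, + = positive/flagged.
P(D) = 1/100
P(+|D) = 94/100 = 47/50
P(+|D') = 10/100 = 1/10
P(+) = P(+|D)P(D) + P(+|D')P(D')
     = \frac{47}{50} × \frac{1}{100} + \frac{1}{10} × \frac{99}{100}
     = \frac{271}{2500}
P(D|+) = P(+|D)P(D)/P(+) = \frac{47}{542}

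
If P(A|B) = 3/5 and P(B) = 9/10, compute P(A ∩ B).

By definition, P(A|B) = P(A ∩ B) / P(B)
So P(A ∩ B) = P(A|B) × P(B)
= 3/5 × 9/10
= 27/50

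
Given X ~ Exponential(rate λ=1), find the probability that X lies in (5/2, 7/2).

P(5/2 < X < 7/2) = ∫_{5/2}^{7/2} f(x) dx
where f(x) = e^{- x}
= - \frac{1 - e}{e^{\frac{7}{2}}}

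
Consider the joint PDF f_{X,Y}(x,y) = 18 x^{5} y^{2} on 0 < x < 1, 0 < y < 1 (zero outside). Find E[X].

E[X] = ∫_0^1 ∫_0^1 x × f(x,y) dy dx
= ∫_0^1 ∫_0^1 x × (18 x^{5} y^{2}) dy dx
= \frac{6}{7}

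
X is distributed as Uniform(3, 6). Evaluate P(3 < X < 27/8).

P(3 < X < 27/8) = ∫_{3}^{27/8} f(x) dx
where f(x) = \frac{1}{3}
= \frac{1}{8}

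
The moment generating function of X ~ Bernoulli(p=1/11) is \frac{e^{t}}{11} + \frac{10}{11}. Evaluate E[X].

To find E[X], compute M^(1)(0):
M^(1)(t) = \frac{e^{t}}{11}
M^(1)(0) = \frac{1}{11}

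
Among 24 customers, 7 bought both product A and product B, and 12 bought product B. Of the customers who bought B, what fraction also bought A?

P(A ∩ B) = 7/24
P(B) = 12/24 = 1/2
P(A|B) = P(A ∩ B) / P(B) = (7/24) / (1/2) = 7/12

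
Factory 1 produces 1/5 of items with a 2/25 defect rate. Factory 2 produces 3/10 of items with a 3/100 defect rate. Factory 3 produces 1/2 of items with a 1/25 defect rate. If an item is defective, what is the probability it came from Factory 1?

Using Bayes' theorem:
P(F1) = 1/5, P(D|F1) = 2/25
P(F2) = 3/10, P(D|F2) = 3/100
P(F3) = 1/2, P(D|F3) = 1/25
P(D) = P(D|F1)P(F1) + P(D|F2)P(F2) + P(D|F3)P(F3)
     = \frac{9}{200}
P(F1|D) = P(D|F1)P(F1) / P(D)
= \frac{16}{45}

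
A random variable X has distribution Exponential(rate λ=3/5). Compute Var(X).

For X ~ Exponential(rate λ=3/5):
Var(X) = \frac{25}{9}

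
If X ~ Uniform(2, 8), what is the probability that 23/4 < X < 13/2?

P(23/4 < X < 13/2) = ∫_{23/4}^{13/2} f(x) dx
where f(x) = \frac{1}{6}
= \frac{1}{8}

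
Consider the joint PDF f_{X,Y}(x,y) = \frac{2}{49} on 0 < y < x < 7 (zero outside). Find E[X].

f_X(x) = ∫_0^x \frac{2}{49} dy = \frac{2 x}{49}
E[X] = ∫_0^7 x × (\frac{2 x}{49}) dx = \frac{14}{3}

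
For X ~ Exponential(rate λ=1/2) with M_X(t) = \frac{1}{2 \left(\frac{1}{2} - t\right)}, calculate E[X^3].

To find E[X^3], compute M^(3)(0):
M^(1)(t) = \frac{1}{2 \left(\frac{1}{2} - t\right)^{2}}
M^(2)(t) = \frac{1}{\left(\frac{1}{2} - t\right)^{3}}
M^(3)(t) = \frac{3}{\left(\frac{1}{2} - t\right)^{4}}
M^(3)(0) = 48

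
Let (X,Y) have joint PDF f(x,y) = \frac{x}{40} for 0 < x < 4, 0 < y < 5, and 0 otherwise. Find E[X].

f_X(x) = ∫_0^5 \frac{x}{40} dy = \frac{x}{8}
E[X] = ∫_0^4 x × (\frac{x}{8}) dx = \frac{8}{3}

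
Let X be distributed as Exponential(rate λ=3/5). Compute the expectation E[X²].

Using the identity E[X²] = Var(X) + (E[X])²:
E[X] = \frac{5}{3}
Var(X) = \frac{25}{9}
E[X²] = \frac{25}{9} + (\frac{5}{3})²
= \frac{50}{9}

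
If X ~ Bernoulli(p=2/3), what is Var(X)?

For X ~ Bernoulli(p=2/3):
Var(X) = \frac{2}{9}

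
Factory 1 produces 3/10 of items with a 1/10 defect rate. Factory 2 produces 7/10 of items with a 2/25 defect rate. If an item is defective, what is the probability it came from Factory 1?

Using Bayes' theorem:
P(F1) = 3/10, P(D|F1) = 1/10
P(F2) = 7/10, P(D|F2) = 2/25
P(D) = P(D|F1)P(F1) + P(D|F2)P(F2)
     = \frac{43}{500}
P(F1|D) = P(D|F1)P(F1) / P(D)
= \frac{15}{43}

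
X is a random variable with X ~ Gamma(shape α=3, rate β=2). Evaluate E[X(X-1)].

E[X(X-1)] = E[X² - X] = E[X²] - E[X]
E[X] = \frac{3}{2}
E[X²] = Var(X) + (E[X])² = \frac{3}{4} + (\frac{3}{2})² = 3
E[X(X-1)] = 3 - \frac{3}{2} = \frac{3}{2}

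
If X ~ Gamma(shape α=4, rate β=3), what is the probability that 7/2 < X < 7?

P(7/2 < X < 7) = ∫_{7/2}^{7} f(x) dx
where f(x) = \frac{27 x^{3} e^{- 3 x}}{2}
= - \frac{1786}{e^{21}} + \frac{4153}{16 e^{\frac{21}{2}}}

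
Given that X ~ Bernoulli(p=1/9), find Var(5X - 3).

For X ~ Bernoulli(p=1/9):
Var(X) = \frac{8}{81}
Var(5X - 3) = (5)² × Var(X) = 25 × \frac{8}{81} = \frac{200}{81}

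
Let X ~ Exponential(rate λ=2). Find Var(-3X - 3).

For X ~ Exponential(rate λ=2):
Var(X) = \frac{1}{4}
Var(-3X - 3) = (-3)² × Var(X) = 9 × \frac{1}{4} = \frac{9}{4}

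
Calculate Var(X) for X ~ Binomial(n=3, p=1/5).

For X ~ Binomial(n=3, p=1/5):
Var(X) = \frac{12}{25}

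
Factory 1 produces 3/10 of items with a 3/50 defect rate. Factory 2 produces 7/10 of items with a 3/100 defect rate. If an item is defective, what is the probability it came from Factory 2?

Using Bayes' theorem:
P(F1) = 3/10, P(D|F1) = 3/50
P(F2) = 7/10, P(D|F2) = 3/100
P(D) = P(D|F1)P(F1) + P(D|F2)P(F2)
     = \frac{39}{1000}
P(F2|D) = P(D|F2)P(F2) / P(D)
= \frac{7}{13}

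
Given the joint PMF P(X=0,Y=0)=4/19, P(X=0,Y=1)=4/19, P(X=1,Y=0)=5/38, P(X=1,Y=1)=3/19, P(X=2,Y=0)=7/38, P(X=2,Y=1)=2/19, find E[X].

First find marginal of X:
P(X=0) = 8/19
P(X=1) = 11/38
P(X=2) = 11/38
E[X] = 0 × 8/19 + 1 × 11/38 + 2 × 11/38 = 33/38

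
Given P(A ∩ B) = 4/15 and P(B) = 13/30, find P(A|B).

P(A|B) = P(A ∩ B) / P(B)
= (4/15) / (13/30)
= 8/13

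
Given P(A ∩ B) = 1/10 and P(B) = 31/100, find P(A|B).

P(A|B) = P(A ∩ B) / P(B)
= (1/10) / (31/100)
= 10/31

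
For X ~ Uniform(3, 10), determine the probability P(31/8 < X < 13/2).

P(31/8 < X < 13/2) = ∫_{31/8}^{13/2} f(x) dx
where f(x) = \frac{1}{7}
= \frac{3}{8}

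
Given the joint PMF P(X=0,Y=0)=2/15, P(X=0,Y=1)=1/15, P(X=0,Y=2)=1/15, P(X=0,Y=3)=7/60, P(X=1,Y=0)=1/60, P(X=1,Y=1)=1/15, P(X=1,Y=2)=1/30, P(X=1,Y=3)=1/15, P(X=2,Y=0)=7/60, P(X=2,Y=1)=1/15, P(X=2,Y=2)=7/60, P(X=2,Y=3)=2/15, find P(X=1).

P(X=1) = P(X=1,Y=0) + P(X=1,Y=1) + P(X=1,Y=2) + P(X=1,Y=3)
= 1/60 + 1/15 + 1/30 + 1/15
= 11/60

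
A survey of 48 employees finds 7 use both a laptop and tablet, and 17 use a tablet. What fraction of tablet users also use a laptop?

P(A ∩ B) = 7/48
P(B) = 17/48
P(A|B) = P(A ∩ B) / P(B) = (7/48) / (17/48) = 7/17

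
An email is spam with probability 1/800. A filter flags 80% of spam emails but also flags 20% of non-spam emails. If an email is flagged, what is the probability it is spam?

Let D = the rare event, + = positive/flagged.
P(D) = 1/800
P(+|D) = 80/100 = 4/5
P(+|D') = 20/100 = 1/5
P(+) = P(+|D)P(D) + P(+|D')P(D')
     = \frac{4}{5} × \frac{1}{800} + \frac{1}{5} × \frac{799}{800}
     = \frac{803}{4000}
P(D|+) = P(+|D)P(D)/P(+) = \frac{4}{803}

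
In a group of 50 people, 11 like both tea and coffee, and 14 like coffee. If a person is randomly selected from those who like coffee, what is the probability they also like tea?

P(A ∩ B) = 11/50
P(B) = 14/50 = 7/25
P(A|B) = P(A ∩ B) / P(B) = (11/50) / (7/25) = 11/14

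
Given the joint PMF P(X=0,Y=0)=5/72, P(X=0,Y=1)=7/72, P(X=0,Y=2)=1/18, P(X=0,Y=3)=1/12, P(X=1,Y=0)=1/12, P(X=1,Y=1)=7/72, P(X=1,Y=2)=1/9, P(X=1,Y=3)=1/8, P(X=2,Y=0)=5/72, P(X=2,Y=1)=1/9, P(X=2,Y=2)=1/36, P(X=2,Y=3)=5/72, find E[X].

First find marginal of X:
P(X=0) = 11/36
P(X=1) = 5/12
P(X=2) = 5/18
E[X] = 0 × 11/36 + 1 × 5/12 + 2 × 5/18 = 35/36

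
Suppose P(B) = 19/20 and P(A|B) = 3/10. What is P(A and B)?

By definition, P(A|B) = P(A ∩ B) / P(B)
So P(A ∩ B) = P(A|B) × P(B)
= 3/10 × 19/20
= 57/200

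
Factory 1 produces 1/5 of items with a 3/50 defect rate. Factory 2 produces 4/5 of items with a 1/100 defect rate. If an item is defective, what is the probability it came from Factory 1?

Using Bayes' theorem:
P(F1) = 1/5, P(D|F1) = 3/50
P(F2) = 4/5, P(D|F2) = 1/100
P(D) = P(D|F1)P(F1) + P(D|F2)P(F2)
     = \frac{1}{50}
P(F1|D) = P(D|F1)P(F1) / P(D)
= \frac{3}{5}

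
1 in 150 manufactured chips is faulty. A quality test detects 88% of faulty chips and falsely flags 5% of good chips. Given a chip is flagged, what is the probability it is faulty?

Let D = the rare event, + = positive/flagged.
P(D) = 1/150
P(+|D) = 88/100 = 22/25
P(+|D') = 5/100 = 1/20
P(+) = P(+|D)P(D) + P(+|D')P(D')
     = \frac{22}{25} × \frac{1}{150} + \frac{1}{20} × \frac{149}{150}
     = \frac{833}{15000}
P(D|+) = P(+|D)P(D)/P(+) = \frac{88}{833}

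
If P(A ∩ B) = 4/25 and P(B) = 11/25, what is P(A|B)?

P(A|B) = P(A ∩ B) / P(B)
= (4/25) / (11/25)
= 4/11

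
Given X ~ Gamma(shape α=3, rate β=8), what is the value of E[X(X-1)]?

E[X(X-1)] = E[X² - X] = E[X²] - E[X]
E[X] = \frac{3}{8}
E[X²] = Var(X) + (E[X])² = \frac{3}{64} + (\frac{3}{8})² = \frac{3}{16}
E[X(X-1)] = \frac{3}{16} - \frac{3}{8} = - \frac{3}{16}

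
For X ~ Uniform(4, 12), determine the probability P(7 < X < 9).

P(7 < X < 9) = ∫_{7}^{9} f(x) dx
where f(x) = \frac{1}{8}
= \frac{1}{4}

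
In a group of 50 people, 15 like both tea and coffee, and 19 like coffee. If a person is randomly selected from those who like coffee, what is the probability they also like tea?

P(A ∩ B) = 15/50 = 3/10
P(B) = 19/50
P(A|B) = P(A ∩ B) / P(B) = (3/10) / (19/50) = 15/19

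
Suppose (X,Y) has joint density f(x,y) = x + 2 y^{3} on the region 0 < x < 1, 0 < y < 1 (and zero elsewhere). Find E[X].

E[X] = ∫_0^1 ∫_0^1 x × f(x,y) dy dx
= ∫_0^1 ∫_0^1 x × (x + 2 y^{3}) dy dx
= \frac{7}{12}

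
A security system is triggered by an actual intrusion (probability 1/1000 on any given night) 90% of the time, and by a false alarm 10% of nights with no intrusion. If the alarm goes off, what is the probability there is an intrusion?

Let D = the rare event, + = positive/flagged.
P(D) = 1/1000
P(+|D) = 90/100 = 9/10
P(+|D') = 10/100 = 1/10
P(+) = P(+|D)P(D) + P(+|D')P(D')
     = \frac{9}{10} × \frac{1}{1000} + \frac{1}{10} × \frac{999}{1000}
     = \frac{63}{625}
P(D|+) = P(+|D)P(D)/P(+) = \frac{1}{112}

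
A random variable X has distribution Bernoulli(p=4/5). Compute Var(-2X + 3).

For X ~ Bernoulli(p=4/5):
Var(X) = \frac{4}{25}
Var(-2X + 3) = (-2)² × Var(X) = 4 × \frac{4}{25} = \frac{16}{25}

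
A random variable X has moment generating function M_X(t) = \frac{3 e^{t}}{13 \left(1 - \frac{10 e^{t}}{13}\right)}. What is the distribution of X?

The MGF M(t) = \frac{3 e^{t}}{13 \left(1 - \frac{10 e^{t}}{13}\right)} is the standard form for the Geometric distribution.
Comparing with the known MGF formula identifies: Geometric(p=3/13), X = trial number of first success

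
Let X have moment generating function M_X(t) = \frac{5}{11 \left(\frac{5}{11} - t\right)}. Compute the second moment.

To find E[X^2], compute M^(2)(0):
M^(1)(t) = \frac{5}{11 \left(\frac{5}{11} - t\right)^{2}}
M^(2)(t) = \frac{10}{11 \left(\frac{5}{11} - t\right)^{3}}
M^(2)(0) = \frac{242}{25}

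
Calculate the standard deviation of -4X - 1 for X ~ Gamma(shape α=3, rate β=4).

For X ~ Gamma(shape α=3, rate β=4):
Var(X) = \frac{3}{16}
SD(X) = √(Var(X)) = √(\frac{3}{16}) = \frac{\sqrt{3}}{4}
SD(-4X - 1) = |-4| × SD(X) = 4 × \frac{\sqrt{3}}{4} = \sqrt{3}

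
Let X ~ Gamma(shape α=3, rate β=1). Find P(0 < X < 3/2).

P(0 < X < 3/2) = ∫_{0}^{3/2} f(x) dx
where f(x) = \frac{x^{2} e^{- x}}{2}
= 1 - \frac{29}{8 e^{\frac{3}{2}}}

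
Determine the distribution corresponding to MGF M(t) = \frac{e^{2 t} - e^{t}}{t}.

The MGF M(t) = \frac{e^{2 t} - e^{t}}{t} is the standard form for the Uniform distribution.
Comparing with the known MGF formula identifies: Uniform(1, 2)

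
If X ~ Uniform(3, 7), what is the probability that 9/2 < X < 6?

P(9/2 < X < 6) = ∫_{9/2}^{6} f(x) dx
where f(x) = \frac{1}{4}
= \frac{3}{8}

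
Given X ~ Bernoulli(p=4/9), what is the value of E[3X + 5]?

For X ~ Bernoulli(p=4/9):
E[X] = \frac{4}{9}
E[3X + 5] = 3 × E[X] + 5 = \frac{19}{3}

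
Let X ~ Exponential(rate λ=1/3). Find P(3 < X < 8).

P(3 < X < 8) = ∫_{3}^{8} f(x) dx
where f(x) = \frac{e^{- \frac{x}{3}}}{3}
= - \frac{1}{e^{\frac{8}{3}}} + e^{-1}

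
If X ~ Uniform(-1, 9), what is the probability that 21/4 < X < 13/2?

P(21/4 < X < 13/2) = ∫_{21/4}^{13/2} f(x) dx
where f(x) = \frac{1}{10}
= \frac{1}{8}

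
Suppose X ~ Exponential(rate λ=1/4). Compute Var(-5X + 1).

For X ~ Exponential(rate λ=1/4):
Var(X) = 16
Var(-5X + 1) = (-5)² × Var(X) = 25 × 16 = 400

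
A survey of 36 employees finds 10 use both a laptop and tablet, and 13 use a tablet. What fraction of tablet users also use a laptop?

P(A ∩ B) = 10/36 = 5/18
P(B) = 13/36
P(A|B) = P(A ∩ B) / P(B) = (5/18) / (13/36) = 10/13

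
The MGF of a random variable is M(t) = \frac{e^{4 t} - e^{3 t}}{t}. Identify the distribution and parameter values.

The MGF M(t) = \frac{e^{4 t} - e^{3 t}}{t} is the standard form for the Uniform distribution.
Comparing with the known MGF formula identifies: Uniform(3, 4)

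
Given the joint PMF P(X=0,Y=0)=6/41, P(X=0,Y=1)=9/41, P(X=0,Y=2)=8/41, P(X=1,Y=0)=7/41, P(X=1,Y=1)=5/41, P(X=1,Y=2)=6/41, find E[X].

First find marginal of X:
P(X=0) = 23/41
P(X=1) = 18/41
E[X] = 0 × 23/41 + 1 × 18/41 = 18/41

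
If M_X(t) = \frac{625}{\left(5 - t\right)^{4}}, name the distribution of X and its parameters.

The MGF M(t) = \frac{625}{\left(5 - t\right)^{4}} is the standard form for the Gamma distribution.
Comparing with the known MGF formula identifies: Gamma(shape α=4, rate β=5)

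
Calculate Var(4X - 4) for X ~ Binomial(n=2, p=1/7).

For X ~ Binomial(n=2, p=1/7):
Var(X) = \frac{12}{49}
Var(4X - 4) = (4)² × Var(X) = 16 × \frac{12}{49} = \frac{192}{49}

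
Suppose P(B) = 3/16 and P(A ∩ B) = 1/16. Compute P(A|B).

P(A|B) = P(A ∩ B) / P(B)
= (1/16) / (3/16)
= 1/3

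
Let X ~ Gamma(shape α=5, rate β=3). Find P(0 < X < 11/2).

P(0 < X < 11/2) = ∫_{0}^{11/2} f(x) dx
where f(x) = \frac{81 x^{4} e^{- 3 x}}{8}
= 1 - \frac{510803}{128 e^{\frac{33}{2}}}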